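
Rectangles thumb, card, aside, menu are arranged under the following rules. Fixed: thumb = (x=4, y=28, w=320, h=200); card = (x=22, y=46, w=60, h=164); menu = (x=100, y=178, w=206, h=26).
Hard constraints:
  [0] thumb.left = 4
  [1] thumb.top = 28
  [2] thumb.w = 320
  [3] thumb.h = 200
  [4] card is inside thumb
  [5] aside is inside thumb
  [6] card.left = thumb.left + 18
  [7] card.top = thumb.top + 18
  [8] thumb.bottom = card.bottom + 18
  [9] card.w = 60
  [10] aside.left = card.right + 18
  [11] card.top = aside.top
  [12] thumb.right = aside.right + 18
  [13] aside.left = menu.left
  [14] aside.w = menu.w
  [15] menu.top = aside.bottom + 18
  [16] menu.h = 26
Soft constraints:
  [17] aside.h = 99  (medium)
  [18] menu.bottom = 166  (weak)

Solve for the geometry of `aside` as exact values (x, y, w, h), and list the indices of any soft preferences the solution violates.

1. aside.x = 100  [aside.left = card.right + 18]
2. aside.y = 46  [card.top = aside.top]
3. aside.w = 206  [thumb.right = aside.right + 18]
4. aside.h = 114  [menu.top = aside.bottom + 18]

aside = (x=100, y=46, w=206, h=114)
violated soft preferences: 17, 18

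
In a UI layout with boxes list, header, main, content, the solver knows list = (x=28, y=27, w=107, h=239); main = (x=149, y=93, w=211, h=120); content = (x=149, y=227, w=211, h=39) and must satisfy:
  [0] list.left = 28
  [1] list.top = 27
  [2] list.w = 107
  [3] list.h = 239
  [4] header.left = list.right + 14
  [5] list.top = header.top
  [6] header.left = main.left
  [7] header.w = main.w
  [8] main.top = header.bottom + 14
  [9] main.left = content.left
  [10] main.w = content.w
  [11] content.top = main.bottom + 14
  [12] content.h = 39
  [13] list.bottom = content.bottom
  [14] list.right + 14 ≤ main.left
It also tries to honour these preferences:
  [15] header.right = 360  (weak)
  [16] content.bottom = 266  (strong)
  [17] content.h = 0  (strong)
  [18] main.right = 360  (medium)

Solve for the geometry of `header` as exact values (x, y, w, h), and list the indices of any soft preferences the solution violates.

1. header.x = 149  [header.left = list.right + 14]
2. header.y = 27  [list.top = header.top]
3. header.w = 211  [header.w = main.w]
4. header.h = 52  [main.top = header.bottom + 14]

header = (x=149, y=27, w=211, h=52)
violated soft preferences: 17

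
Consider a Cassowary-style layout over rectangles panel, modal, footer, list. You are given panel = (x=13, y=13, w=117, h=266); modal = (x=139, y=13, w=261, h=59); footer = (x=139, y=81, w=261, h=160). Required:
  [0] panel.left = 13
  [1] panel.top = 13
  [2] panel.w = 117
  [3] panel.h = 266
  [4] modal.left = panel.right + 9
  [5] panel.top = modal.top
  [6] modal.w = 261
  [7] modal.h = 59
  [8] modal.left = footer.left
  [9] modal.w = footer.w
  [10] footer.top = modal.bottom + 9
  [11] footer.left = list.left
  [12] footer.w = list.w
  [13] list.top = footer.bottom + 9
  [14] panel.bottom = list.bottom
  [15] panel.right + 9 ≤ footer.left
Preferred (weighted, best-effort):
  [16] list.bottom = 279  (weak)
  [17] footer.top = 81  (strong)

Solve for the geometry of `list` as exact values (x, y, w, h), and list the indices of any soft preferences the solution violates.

list = (x=139, y=250, w=261, h=29)
violated soft preferences: none

1. list.x = 139  [footer.left = list.left]
2. list.w = 261  [footer.w = list.w]
3. list.y = 250  [list.top = footer.bottom + 9]
4. list.h = 29  [panel.bottom = list.bottom]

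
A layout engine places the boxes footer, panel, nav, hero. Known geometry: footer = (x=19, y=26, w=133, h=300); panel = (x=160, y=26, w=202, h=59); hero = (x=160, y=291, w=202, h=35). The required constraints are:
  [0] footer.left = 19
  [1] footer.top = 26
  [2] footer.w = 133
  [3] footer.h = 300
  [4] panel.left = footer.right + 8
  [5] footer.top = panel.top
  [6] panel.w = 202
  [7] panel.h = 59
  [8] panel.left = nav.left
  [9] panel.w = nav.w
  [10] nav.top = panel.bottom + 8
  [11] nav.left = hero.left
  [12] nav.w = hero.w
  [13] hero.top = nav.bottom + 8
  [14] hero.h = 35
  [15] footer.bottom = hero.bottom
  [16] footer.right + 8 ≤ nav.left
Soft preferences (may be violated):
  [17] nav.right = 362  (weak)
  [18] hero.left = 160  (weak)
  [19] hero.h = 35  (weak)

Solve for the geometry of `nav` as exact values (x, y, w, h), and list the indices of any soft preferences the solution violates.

nav = (x=160, y=93, w=202, h=190)
violated soft preferences: none

1. nav.x = 160  [panel.left = nav.left]
2. nav.w = 202  [panel.w = nav.w]
3. nav.y = 93  [nav.top = panel.bottom + 8]
4. nav.h = 190  [hero.top = nav.bottom + 8]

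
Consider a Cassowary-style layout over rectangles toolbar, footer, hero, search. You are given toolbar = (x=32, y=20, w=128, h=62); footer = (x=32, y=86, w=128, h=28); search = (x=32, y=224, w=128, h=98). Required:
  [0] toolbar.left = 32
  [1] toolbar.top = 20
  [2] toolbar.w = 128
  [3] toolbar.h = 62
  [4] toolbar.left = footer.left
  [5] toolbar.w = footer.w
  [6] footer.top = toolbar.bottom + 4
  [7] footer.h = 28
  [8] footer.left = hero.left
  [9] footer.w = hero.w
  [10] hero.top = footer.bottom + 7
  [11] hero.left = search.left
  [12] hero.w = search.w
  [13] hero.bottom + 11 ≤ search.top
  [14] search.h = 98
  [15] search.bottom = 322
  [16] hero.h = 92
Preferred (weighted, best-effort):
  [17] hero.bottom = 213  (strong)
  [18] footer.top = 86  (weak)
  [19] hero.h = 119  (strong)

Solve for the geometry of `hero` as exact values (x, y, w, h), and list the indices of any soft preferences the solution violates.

hero = (x=32, y=121, w=128, h=92)
violated soft preferences: 19

1. hero.x = 32  [footer.left = hero.left]
2. hero.w = 128  [footer.w = hero.w]
3. hero.y = 121  [hero.top = footer.bottom + 7]
4. hero.h = 92  [hero.h = 92]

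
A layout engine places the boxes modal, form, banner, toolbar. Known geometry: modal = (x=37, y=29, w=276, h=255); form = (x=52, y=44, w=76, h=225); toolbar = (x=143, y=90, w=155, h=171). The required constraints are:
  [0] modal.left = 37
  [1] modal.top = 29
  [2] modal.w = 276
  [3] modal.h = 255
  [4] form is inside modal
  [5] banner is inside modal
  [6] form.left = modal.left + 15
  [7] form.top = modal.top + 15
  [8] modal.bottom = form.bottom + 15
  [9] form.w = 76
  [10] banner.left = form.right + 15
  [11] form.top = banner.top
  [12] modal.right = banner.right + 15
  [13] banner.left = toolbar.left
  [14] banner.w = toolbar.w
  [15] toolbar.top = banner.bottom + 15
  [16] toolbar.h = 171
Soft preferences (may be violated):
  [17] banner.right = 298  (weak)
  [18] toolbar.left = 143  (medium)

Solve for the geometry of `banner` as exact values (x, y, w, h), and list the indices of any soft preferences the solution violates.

banner = (x=143, y=44, w=155, h=31)
violated soft preferences: none

1. banner.x = 143  [banner.left = form.right + 15]
2. banner.y = 44  [form.top = banner.top]
3. banner.w = 155  [modal.right = banner.right + 15]
4. banner.h = 31  [toolbar.top = banner.bottom + 15]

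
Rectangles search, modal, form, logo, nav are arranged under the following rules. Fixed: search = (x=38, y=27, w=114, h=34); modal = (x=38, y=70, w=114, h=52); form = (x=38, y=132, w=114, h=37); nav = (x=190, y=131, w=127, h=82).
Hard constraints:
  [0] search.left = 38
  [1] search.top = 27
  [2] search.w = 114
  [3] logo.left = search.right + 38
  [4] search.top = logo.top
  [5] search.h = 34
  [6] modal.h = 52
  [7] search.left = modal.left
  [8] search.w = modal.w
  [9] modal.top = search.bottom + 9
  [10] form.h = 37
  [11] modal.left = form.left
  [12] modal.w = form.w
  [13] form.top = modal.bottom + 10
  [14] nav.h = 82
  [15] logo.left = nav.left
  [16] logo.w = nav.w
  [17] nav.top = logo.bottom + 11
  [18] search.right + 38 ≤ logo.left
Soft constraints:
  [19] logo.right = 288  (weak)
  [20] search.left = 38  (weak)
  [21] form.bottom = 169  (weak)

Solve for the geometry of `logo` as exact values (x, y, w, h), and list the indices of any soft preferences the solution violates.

1. logo.x = 190  [logo.left = search.right + 38]
2. logo.y = 27  [search.top = logo.top]
3. logo.w = 127  [logo.w = nav.w]
4. logo.h = 93  [nav.top = logo.bottom + 11]

logo = (x=190, y=27, w=127, h=93)
violated soft preferences: 19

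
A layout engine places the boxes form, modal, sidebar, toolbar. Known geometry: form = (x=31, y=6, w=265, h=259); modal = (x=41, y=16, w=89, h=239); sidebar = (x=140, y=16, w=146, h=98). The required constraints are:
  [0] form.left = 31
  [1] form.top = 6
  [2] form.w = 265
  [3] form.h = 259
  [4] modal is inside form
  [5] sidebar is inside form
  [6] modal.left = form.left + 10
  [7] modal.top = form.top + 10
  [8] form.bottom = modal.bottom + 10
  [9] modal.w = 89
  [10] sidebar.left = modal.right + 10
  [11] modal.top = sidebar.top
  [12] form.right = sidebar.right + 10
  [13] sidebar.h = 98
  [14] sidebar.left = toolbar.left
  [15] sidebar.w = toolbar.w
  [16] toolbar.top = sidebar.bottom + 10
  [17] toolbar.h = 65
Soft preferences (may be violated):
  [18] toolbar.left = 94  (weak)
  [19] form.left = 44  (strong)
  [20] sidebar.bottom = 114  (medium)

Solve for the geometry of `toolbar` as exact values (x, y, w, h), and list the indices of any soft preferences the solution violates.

toolbar = (x=140, y=124, w=146, h=65)
violated soft preferences: 18, 19

1. toolbar.x = 140  [sidebar.left = toolbar.left]
2. toolbar.w = 146  [sidebar.w = toolbar.w]
3. toolbar.y = 124  [toolbar.top = sidebar.bottom + 10]
4. toolbar.h = 65  [toolbar.h = 65]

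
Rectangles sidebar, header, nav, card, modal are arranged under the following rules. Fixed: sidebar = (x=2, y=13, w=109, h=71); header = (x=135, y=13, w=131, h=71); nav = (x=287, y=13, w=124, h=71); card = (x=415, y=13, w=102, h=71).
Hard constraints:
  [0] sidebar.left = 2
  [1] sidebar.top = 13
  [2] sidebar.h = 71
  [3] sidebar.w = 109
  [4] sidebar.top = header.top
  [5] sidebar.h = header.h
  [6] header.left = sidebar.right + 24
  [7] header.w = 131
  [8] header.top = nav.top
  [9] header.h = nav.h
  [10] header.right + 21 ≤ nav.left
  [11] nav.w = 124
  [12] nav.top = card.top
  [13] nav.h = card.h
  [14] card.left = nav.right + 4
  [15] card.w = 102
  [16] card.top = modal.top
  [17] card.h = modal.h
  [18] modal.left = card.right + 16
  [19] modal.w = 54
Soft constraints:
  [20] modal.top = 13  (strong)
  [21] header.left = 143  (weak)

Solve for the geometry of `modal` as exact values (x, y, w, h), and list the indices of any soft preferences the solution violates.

modal = (x=533, y=13, w=54, h=71)
violated soft preferences: 21

1. modal.y = 13  [card.top = modal.top]
2. modal.h = 71  [card.h = modal.h]
3. modal.x = 533  [modal.left = card.right + 16]
4. modal.w = 54  [modal.w = 54]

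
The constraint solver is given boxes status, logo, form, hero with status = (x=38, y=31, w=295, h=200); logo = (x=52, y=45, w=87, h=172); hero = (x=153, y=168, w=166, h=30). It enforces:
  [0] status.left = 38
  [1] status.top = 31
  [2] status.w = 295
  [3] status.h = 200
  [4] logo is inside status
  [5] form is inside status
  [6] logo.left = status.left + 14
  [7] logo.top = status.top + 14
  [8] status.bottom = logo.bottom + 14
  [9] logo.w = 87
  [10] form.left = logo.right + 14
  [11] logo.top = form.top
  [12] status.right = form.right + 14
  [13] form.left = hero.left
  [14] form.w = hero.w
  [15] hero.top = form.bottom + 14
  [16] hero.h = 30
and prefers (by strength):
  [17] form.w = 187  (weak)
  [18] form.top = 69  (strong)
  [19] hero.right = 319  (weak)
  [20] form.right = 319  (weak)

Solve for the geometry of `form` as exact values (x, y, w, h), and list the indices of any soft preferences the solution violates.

1. form.x = 153  [form.left = logo.right + 14]
2. form.y = 45  [logo.top = form.top]
3. form.w = 166  [status.right = form.right + 14]
4. form.h = 109  [hero.top = form.bottom + 14]

form = (x=153, y=45, w=166, h=109)
violated soft preferences: 17, 18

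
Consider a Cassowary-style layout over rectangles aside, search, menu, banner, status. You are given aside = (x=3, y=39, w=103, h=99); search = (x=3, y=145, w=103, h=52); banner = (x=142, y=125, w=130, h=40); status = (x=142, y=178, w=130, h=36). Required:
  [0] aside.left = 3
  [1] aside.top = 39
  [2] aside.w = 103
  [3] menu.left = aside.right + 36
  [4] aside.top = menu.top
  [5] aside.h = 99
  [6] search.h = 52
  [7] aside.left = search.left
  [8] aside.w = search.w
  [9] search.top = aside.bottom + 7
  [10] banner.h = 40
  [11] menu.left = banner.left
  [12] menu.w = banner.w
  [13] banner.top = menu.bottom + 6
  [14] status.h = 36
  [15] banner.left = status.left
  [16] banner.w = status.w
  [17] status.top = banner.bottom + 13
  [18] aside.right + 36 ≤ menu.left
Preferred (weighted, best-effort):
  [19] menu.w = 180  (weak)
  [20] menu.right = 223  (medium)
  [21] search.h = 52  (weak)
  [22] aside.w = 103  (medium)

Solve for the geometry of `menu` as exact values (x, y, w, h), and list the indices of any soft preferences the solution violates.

menu = (x=142, y=39, w=130, h=80)
violated soft preferences: 19, 20

1. menu.x = 142  [menu.left = aside.right + 36]
2. menu.y = 39  [aside.top = menu.top]
3. menu.w = 130  [menu.w = banner.w]
4. menu.h = 80  [banner.top = menu.bottom + 6]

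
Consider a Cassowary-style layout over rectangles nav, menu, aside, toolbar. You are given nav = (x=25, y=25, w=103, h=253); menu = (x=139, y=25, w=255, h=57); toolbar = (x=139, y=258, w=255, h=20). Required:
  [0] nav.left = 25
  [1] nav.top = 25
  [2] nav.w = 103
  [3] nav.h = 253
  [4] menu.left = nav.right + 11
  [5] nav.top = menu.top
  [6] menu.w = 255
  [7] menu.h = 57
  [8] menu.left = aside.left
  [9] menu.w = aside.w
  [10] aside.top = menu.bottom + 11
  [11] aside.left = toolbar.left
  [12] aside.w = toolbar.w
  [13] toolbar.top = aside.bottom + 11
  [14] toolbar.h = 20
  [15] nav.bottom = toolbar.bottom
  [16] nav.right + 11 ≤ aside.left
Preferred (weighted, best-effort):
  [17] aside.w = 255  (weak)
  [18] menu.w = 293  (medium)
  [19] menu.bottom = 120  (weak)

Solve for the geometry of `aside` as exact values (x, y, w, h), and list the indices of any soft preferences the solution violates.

1. aside.x = 139  [menu.left = aside.left]
2. aside.w = 255  [menu.w = aside.w]
3. aside.y = 93  [aside.top = menu.bottom + 11]
4. aside.h = 154  [toolbar.top = aside.bottom + 11]

aside = (x=139, y=93, w=255, h=154)
violated soft preferences: 18, 19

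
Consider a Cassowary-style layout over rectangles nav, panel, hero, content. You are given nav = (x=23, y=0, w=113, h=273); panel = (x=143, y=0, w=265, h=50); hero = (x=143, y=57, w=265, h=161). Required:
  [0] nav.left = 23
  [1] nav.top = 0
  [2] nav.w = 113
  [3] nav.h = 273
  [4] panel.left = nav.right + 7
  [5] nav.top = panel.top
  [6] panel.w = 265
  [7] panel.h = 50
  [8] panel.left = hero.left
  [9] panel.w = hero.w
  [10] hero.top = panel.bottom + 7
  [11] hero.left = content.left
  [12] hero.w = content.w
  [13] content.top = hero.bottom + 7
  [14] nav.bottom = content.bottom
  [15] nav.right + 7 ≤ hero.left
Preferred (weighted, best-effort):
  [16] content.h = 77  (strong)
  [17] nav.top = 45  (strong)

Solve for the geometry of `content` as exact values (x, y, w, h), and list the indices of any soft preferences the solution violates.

1. content.x = 143  [hero.left = content.left]
2. content.w = 265  [hero.w = content.w]
3. content.y = 225  [content.top = hero.bottom + 7]
4. content.h = 48  [nav.bottom = content.bottom]

content = (x=143, y=225, w=265, h=48)
violated soft preferences: 16, 17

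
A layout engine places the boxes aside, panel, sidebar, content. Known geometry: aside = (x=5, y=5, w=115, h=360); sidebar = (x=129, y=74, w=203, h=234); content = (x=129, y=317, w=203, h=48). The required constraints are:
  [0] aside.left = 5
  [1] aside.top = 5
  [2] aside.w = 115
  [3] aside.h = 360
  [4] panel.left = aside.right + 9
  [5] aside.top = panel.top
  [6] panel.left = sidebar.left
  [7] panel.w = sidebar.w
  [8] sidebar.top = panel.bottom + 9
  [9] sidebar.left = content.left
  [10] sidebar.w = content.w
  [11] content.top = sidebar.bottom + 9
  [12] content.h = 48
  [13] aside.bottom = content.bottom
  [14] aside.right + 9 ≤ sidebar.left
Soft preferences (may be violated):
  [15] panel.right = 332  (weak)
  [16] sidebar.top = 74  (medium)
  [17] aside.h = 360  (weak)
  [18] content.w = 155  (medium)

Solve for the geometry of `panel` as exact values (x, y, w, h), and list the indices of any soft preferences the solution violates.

panel = (x=129, y=5, w=203, h=60)
violated soft preferences: 18

1. panel.x = 129  [panel.left = aside.right + 9]
2. panel.y = 5  [aside.top = panel.top]
3. panel.w = 203  [panel.w = sidebar.w]
4. panel.h = 60  [sidebar.top = panel.bottom + 9]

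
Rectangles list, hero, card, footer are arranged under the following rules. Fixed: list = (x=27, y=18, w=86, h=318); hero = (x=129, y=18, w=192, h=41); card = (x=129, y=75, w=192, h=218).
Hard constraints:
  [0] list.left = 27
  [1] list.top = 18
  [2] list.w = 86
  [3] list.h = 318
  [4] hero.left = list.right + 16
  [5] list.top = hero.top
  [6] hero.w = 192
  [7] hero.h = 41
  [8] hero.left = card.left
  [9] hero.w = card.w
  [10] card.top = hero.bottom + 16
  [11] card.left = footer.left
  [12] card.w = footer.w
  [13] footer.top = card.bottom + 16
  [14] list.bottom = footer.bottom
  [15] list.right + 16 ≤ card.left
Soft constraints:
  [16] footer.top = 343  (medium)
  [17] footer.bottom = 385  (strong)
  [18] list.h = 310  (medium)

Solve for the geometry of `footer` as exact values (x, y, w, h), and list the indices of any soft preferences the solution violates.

footer = (x=129, y=309, w=192, h=27)
violated soft preferences: 16, 17, 18

1. footer.x = 129  [card.left = footer.left]
2. footer.w = 192  [card.w = footer.w]
3. footer.y = 309  [footer.top = card.bottom + 16]
4. footer.h = 27  [list.bottom = footer.bottom]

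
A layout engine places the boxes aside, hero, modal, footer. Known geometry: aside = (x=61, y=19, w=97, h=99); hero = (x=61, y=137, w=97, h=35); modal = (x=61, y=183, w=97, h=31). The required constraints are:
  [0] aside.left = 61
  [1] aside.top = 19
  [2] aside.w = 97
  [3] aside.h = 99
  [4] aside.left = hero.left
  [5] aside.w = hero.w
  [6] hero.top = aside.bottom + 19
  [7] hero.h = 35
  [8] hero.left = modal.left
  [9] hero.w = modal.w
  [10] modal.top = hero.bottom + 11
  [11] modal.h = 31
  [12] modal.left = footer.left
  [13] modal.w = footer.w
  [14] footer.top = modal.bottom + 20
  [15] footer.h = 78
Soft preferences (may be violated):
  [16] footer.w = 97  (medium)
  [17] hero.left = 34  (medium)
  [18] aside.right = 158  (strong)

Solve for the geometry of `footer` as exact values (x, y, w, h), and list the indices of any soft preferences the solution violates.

footer = (x=61, y=234, w=97, h=78)
violated soft preferences: 17

1. footer.x = 61  [modal.left = footer.left]
2. footer.w = 97  [modal.w = footer.w]
3. footer.y = 234  [footer.top = modal.bottom + 20]
4. footer.h = 78  [footer.h = 78]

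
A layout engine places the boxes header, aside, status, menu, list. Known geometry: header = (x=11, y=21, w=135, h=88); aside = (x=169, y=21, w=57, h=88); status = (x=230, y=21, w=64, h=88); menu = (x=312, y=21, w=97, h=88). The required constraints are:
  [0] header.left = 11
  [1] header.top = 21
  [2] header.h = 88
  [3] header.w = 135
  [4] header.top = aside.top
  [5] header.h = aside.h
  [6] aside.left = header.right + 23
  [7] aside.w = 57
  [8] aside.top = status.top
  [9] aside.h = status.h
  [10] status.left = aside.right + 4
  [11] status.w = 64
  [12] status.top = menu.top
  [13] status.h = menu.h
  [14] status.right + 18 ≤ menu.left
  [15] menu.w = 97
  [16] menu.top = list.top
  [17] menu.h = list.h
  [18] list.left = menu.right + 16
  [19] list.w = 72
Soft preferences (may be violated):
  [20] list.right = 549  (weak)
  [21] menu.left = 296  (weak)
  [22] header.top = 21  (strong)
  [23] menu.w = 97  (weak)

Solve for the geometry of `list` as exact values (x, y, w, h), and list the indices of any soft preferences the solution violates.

1. list.y = 21  [menu.top = list.top]
2. list.h = 88  [menu.h = list.h]
3. list.x = 425  [list.left = menu.right + 16]
4. list.w = 72  [list.w = 72]

list = (x=425, y=21, w=72, h=88)
violated soft preferences: 20, 21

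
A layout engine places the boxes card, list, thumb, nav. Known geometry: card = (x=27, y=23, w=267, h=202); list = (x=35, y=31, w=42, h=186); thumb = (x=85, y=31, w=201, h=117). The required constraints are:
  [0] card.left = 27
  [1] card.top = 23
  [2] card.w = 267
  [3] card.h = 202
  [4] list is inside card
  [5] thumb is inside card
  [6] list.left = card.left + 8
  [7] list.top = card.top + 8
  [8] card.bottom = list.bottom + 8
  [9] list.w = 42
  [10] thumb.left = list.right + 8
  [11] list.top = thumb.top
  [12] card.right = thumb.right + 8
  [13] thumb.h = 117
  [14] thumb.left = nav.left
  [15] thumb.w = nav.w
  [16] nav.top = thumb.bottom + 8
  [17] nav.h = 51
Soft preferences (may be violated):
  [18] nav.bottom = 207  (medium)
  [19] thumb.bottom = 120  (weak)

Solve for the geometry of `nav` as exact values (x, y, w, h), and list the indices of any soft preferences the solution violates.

nav = (x=85, y=156, w=201, h=51)
violated soft preferences: 19

1. nav.x = 85  [thumb.left = nav.left]
2. nav.w = 201  [thumb.w = nav.w]
3. nav.y = 156  [nav.top = thumb.bottom + 8]
4. nav.h = 51  [nav.h = 51]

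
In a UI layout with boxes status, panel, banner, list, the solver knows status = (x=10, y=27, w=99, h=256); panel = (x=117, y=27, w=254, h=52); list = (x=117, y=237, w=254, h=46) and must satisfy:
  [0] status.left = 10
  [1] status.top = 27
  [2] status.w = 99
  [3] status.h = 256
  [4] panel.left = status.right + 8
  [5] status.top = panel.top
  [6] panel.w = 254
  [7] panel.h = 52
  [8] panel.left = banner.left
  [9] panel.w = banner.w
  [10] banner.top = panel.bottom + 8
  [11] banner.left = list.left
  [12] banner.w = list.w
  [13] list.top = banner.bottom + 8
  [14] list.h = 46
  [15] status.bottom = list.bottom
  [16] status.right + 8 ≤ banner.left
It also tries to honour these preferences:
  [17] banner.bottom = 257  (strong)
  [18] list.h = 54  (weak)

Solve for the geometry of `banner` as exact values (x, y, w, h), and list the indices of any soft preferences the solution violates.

banner = (x=117, y=87, w=254, h=142)
violated soft preferences: 17, 18

1. banner.x = 117  [panel.left = banner.left]
2. banner.w = 254  [panel.w = banner.w]
3. banner.y = 87  [banner.top = panel.bottom + 8]
4. banner.h = 142  [list.top = banner.bottom + 8]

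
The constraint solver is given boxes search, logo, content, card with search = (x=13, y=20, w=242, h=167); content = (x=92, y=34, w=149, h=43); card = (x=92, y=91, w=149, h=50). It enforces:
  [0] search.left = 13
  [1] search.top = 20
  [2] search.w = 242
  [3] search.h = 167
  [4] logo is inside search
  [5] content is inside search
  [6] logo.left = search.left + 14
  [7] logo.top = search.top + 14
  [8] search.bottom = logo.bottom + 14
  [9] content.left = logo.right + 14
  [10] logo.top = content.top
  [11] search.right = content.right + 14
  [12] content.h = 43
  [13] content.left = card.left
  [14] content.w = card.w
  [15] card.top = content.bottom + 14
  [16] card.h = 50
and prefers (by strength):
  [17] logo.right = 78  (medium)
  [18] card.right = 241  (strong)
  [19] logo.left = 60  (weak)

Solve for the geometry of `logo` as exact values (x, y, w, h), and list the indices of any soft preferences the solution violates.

logo = (x=27, y=34, w=51, h=139)
violated soft preferences: 19

1. logo.x = 27  [logo.left = search.left + 14]
2. logo.y = 34  [logo.top = search.top + 14]
3. logo.h = 139  [search.bottom = logo.bottom + 14]
4. logo.w = 51  [content.left = logo.right + 14]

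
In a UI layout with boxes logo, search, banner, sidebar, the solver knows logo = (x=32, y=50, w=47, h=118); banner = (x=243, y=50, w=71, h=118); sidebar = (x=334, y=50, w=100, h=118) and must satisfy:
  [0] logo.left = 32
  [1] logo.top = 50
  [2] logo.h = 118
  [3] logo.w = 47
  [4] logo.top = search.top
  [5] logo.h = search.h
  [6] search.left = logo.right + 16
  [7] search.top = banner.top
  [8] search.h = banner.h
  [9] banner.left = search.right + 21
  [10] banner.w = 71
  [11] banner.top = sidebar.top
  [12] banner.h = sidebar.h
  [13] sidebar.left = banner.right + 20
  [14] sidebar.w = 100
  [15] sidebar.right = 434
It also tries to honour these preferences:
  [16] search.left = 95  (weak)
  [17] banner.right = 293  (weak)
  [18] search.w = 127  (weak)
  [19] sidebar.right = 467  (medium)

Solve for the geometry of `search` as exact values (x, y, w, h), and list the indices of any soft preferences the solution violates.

1. search.y = 50  [logo.top = search.top]
2. search.h = 118  [logo.h = search.h]
3. search.x = 95  [search.left = logo.right + 16]
4. search.w = 127  [banner.left = search.right + 21]

search = (x=95, y=50, w=127, h=118)
violated soft preferences: 17, 19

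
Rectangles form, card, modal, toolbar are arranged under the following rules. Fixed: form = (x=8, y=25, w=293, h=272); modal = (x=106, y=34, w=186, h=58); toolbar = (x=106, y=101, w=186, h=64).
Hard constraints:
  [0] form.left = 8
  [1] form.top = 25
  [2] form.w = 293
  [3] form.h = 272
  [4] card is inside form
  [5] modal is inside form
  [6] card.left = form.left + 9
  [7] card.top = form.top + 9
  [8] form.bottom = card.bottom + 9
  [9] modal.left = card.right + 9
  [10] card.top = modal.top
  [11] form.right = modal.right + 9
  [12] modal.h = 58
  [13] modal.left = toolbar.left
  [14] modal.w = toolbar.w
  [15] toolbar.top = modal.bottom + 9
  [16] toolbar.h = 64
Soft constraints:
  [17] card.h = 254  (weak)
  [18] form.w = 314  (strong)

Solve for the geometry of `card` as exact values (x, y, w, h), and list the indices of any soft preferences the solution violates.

card = (x=17, y=34, w=80, h=254)
violated soft preferences: 18

1. card.x = 17  [card.left = form.left + 9]
2. card.y = 34  [card.top = form.top + 9]
3. card.h = 254  [form.bottom = card.bottom + 9]
4. card.w = 80  [modal.left = card.right + 9]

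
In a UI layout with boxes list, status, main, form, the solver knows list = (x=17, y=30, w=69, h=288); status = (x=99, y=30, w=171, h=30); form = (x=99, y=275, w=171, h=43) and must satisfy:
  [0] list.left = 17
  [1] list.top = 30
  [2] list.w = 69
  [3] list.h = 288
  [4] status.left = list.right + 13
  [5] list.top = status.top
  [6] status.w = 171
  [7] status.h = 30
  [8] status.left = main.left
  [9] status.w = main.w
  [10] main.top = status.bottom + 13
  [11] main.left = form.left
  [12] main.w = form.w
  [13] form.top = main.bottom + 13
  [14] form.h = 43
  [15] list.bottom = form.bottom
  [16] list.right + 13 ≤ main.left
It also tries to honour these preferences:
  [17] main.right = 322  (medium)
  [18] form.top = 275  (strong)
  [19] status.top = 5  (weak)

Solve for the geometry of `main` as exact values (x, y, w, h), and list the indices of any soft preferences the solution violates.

1. main.x = 99  [status.left = main.left]
2. main.w = 171  [status.w = main.w]
3. main.y = 73  [main.top = status.bottom + 13]
4. main.h = 189  [form.top = main.bottom + 13]

main = (x=99, y=73, w=171, h=189)
violated soft preferences: 17, 19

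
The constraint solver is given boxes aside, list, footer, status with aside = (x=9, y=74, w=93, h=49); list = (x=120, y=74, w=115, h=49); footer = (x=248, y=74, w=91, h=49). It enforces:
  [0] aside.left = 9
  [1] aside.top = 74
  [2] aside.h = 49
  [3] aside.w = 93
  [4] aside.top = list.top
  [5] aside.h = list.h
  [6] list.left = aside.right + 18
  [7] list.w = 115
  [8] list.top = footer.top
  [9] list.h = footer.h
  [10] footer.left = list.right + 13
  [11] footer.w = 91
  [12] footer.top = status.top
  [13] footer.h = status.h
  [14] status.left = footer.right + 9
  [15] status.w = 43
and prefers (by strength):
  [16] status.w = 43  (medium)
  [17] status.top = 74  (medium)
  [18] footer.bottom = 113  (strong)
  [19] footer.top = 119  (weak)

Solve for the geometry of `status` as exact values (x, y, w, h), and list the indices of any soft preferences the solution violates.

status = (x=348, y=74, w=43, h=49)
violated soft preferences: 18, 19

1. status.y = 74  [footer.top = status.top]
2. status.h = 49  [footer.h = status.h]
3. status.x = 348  [status.left = footer.right + 9]
4. status.w = 43  [status.w = 43]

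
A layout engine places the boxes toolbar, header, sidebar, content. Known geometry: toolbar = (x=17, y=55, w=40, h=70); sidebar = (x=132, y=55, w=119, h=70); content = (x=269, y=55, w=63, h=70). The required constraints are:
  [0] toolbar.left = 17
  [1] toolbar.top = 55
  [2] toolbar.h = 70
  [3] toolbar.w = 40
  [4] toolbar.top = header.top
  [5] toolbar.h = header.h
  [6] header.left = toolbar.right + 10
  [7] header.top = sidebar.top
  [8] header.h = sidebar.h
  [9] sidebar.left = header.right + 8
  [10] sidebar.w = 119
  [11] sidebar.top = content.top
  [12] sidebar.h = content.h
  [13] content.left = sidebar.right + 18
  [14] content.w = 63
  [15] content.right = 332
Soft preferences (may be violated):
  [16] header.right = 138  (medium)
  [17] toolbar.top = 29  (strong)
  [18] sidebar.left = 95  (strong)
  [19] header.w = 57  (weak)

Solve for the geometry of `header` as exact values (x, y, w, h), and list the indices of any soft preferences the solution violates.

header = (x=67, y=55, w=57, h=70)
violated soft preferences: 16, 17, 18

1. header.y = 55  [toolbar.top = header.top]
2. header.h = 70  [toolbar.h = header.h]
3. header.x = 67  [header.left = toolbar.right + 10]
4. header.w = 57  [sidebar.left = header.right + 8]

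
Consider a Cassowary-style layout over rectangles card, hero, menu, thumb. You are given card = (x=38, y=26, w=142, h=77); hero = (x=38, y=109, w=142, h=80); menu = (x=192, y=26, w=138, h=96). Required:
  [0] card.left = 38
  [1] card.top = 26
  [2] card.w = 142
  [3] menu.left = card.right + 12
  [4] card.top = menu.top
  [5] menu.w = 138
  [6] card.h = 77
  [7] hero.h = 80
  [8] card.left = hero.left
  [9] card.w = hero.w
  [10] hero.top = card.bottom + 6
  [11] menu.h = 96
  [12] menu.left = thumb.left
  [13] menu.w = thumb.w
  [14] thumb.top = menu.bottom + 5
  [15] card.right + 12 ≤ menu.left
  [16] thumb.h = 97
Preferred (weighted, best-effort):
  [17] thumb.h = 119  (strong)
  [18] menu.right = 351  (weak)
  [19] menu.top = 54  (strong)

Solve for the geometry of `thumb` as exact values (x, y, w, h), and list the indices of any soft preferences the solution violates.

1. thumb.x = 192  [menu.left = thumb.left]
2. thumb.w = 138  [menu.w = thumb.w]
3. thumb.y = 127  [thumb.top = menu.bottom + 5]
4. thumb.h = 97  [thumb.h = 97]

thumb = (x=192, y=127, w=138, h=97)
violated soft preferences: 17, 18, 19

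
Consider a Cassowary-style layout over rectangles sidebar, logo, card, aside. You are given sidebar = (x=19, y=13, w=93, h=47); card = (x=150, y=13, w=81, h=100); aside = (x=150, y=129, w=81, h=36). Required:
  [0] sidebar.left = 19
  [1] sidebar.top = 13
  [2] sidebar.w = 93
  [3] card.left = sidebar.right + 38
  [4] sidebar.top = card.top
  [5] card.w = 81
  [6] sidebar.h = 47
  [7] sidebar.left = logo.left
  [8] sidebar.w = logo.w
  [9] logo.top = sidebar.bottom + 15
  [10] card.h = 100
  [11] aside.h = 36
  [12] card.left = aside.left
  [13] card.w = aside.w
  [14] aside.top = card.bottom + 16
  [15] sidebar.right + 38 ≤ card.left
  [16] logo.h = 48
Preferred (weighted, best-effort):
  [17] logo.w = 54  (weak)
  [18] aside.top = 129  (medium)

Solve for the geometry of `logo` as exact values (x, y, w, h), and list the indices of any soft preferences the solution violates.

1. logo.x = 19  [sidebar.left = logo.left]
2. logo.w = 93  [sidebar.w = logo.w]
3. logo.y = 75  [logo.top = sidebar.bottom + 15]
4. logo.h = 48  [logo.h = 48]

logo = (x=19, y=75, w=93, h=48)
violated soft preferences: 17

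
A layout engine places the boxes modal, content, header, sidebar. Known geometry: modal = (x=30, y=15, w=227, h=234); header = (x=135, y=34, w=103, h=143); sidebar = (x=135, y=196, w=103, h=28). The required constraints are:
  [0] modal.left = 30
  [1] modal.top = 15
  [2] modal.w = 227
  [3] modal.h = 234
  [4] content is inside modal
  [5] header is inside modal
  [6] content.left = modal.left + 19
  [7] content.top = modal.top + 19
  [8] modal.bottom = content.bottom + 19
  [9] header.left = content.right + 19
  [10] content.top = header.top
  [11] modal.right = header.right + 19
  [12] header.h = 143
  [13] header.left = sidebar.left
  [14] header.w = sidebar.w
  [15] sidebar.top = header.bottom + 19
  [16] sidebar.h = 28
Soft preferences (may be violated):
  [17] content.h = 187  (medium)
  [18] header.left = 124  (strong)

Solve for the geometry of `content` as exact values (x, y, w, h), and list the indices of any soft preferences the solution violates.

content = (x=49, y=34, w=67, h=196)
violated soft preferences: 17, 18

1. content.x = 49  [content.left = modal.left + 19]
2. content.y = 34  [content.top = modal.top + 19]
3. content.h = 196  [modal.bottom = content.bottom + 19]
4. content.w = 67  [header.left = content.right + 19]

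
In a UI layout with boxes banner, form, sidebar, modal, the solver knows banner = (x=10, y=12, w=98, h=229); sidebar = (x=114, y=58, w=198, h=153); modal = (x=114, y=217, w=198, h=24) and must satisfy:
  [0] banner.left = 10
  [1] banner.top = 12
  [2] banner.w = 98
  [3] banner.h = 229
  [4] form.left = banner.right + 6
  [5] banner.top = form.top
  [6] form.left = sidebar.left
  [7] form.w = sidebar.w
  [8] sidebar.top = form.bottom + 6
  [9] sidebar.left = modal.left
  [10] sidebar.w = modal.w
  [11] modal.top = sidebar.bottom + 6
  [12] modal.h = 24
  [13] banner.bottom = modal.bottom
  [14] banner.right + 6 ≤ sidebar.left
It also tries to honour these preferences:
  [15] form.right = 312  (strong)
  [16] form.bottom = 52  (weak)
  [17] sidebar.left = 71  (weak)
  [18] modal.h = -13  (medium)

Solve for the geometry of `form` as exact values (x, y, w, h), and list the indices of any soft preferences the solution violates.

1. form.x = 114  [form.left = banner.right + 6]
2. form.y = 12  [banner.top = form.top]
3. form.w = 198  [form.w = sidebar.w]
4. form.h = 40  [sidebar.top = form.bottom + 6]

form = (x=114, y=12, w=198, h=40)
violated soft preferences: 17, 18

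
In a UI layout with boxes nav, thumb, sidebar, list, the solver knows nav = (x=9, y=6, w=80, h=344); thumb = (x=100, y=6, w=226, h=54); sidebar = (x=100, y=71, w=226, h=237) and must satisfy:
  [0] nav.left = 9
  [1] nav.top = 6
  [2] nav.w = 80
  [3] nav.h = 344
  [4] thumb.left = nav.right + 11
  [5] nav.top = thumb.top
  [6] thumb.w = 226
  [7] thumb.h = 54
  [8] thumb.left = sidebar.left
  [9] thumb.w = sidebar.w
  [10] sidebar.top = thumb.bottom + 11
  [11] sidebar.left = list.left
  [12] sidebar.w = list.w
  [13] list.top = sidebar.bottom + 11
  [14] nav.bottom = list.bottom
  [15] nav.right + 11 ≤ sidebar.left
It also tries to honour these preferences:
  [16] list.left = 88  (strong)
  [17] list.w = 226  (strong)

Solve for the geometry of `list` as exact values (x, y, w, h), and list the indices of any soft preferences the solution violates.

list = (x=100, y=319, w=226, h=31)
violated soft preferences: 16

1. list.x = 100  [sidebar.left = list.left]
2. list.w = 226  [sidebar.w = list.w]
3. list.y = 319  [list.top = sidebar.bottom + 11]
4. list.h = 31  [nav.bottom = list.bottom]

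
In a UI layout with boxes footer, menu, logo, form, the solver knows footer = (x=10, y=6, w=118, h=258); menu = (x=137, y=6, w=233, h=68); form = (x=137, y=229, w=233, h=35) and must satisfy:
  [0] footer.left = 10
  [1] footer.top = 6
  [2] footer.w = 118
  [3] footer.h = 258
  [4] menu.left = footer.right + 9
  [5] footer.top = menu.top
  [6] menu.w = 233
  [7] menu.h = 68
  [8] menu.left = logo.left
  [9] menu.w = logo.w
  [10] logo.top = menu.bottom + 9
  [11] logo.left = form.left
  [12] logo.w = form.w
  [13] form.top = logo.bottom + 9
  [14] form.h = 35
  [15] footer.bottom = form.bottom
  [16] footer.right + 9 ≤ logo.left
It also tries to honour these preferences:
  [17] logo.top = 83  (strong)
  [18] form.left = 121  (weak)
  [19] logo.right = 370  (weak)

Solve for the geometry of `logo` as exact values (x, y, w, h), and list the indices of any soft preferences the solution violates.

1. logo.x = 137  [menu.left = logo.left]
2. logo.w = 233  [menu.w = logo.w]
3. logo.y = 83  [logo.top = menu.bottom + 9]
4. logo.h = 137  [form.top = logo.bottom + 9]

logo = (x=137, y=83, w=233, h=137)
violated soft preferences: 18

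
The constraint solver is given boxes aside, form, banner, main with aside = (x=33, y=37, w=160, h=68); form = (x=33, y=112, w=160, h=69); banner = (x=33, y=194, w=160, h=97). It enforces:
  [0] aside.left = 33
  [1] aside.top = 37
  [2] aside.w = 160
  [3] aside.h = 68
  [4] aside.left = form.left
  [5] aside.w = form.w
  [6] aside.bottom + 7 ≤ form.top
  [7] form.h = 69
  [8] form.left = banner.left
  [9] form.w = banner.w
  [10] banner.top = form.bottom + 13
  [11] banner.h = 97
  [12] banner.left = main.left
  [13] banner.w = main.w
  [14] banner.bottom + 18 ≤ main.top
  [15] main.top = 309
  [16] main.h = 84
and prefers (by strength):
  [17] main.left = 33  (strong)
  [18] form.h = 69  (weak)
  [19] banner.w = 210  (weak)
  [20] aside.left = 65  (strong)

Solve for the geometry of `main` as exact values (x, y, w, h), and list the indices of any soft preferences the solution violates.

1. main.x = 33  [banner.left = main.left]
2. main.w = 160  [banner.w = main.w]
3. main.y = 309  [main.top = 309]
4. main.h = 84  [main.h = 84]

main = (x=33, y=309, w=160, h=84)
violated soft preferences: 19, 20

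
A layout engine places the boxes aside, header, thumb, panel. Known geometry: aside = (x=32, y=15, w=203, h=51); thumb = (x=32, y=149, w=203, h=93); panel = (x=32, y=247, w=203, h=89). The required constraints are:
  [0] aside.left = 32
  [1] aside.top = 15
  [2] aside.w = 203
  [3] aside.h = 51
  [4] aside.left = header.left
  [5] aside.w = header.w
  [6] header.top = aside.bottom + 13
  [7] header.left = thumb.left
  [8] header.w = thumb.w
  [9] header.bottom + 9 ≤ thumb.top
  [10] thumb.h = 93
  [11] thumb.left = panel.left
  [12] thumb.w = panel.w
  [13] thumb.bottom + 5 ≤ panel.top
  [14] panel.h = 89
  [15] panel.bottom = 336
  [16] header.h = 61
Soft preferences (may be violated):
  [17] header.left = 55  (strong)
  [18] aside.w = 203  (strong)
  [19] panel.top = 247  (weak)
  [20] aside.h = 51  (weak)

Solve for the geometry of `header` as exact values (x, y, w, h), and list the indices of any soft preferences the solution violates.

1. header.x = 32  [aside.left = header.left]
2. header.w = 203  [aside.w = header.w]
3. header.y = 79  [header.top = aside.bottom + 13]
4. header.h = 61  [header.h = 61]

header = (x=32, y=79, w=203, h=61)
violated soft preferences: 17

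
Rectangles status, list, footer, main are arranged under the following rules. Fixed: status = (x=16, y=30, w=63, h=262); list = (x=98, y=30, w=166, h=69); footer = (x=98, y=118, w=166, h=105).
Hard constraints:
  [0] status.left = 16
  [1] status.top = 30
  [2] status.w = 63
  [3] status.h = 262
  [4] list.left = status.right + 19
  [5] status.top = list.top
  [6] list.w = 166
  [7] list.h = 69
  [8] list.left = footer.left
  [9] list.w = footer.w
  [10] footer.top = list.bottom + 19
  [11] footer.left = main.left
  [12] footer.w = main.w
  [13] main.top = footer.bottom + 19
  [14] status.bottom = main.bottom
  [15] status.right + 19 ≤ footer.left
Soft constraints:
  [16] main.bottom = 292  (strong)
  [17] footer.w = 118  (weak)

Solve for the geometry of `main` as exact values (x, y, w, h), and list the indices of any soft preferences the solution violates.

1. main.x = 98  [footer.left = main.left]
2. main.w = 166  [footer.w = main.w]
3. main.y = 242  [main.top = footer.bottom + 19]
4. main.h = 50  [status.bottom = main.bottom]

main = (x=98, y=242, w=166, h=50)
violated soft preferences: 17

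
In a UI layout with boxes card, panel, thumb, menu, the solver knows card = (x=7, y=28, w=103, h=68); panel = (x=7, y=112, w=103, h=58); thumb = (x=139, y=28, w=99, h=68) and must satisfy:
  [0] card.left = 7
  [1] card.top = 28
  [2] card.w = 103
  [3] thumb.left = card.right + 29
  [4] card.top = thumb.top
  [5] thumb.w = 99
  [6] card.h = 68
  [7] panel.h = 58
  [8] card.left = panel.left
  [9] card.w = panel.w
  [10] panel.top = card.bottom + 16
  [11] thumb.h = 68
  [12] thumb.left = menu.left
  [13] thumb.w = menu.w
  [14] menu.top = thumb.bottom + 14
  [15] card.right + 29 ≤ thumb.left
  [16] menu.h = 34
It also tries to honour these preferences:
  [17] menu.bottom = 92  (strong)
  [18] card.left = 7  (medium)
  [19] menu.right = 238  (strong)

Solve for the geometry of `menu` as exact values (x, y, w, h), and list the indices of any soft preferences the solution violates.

menu = (x=139, y=110, w=99, h=34)
violated soft preferences: 17

1. menu.x = 139  [thumb.left = menu.left]
2. menu.w = 99  [thumb.w = menu.w]
3. menu.y = 110  [menu.top = thumb.bottom + 14]
4. menu.h = 34  [menu.h = 34]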